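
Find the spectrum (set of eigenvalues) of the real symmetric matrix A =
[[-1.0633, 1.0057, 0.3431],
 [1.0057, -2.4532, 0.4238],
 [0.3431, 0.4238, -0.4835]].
sigma(A) ≈ {-3, -1, 0}

A is real symmetric, so its spectrum consists of real eigenvalues. Expanding the characteristic polynomial of the displayed matrix gives
  det(λ I - A) = p(λ) = λ^3 + (4)λ^2 + (3)λ + (0).
Solving p(λ) = 0 yields eigenvalues ≈ -3, -1, 0. (A is shown rounded to 4 decimals, so these recover the underlying integer eigenvalues to within that precision.)
Verification: the trace of A = -4 equals the sum of eigenvalues -4, and det(A) ≈ 0.0001 matches the eigenvalue product 0.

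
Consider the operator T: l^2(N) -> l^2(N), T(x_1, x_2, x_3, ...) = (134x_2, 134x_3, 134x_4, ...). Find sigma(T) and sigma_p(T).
sigma(T) = closed disk {z in C : |z| ≤ 134}; sigma_p(T) = open disk {z in C : |z| < 134}

Note T = 134·V where V is the unit left shift (V x)_k = x_{k+1}; so sigma(T) = 134·sigma(V) and ||T|| = 134||V||. ||T x||^2 = 17956sum_{k≥2} |x_k|^2 ≤ 17956||x||^2, with equality on {x : x_1 = 0}, so ||T|| = 134. For any lambda with |lambda| < 134, set r = lambda/134 (|r| < 1); the vector x = (1, r, r^2, ...) is in l^2 and satisfies T x = 134(r, r^2, ...) = lambda x, so lambda is an eigenvalue. On the boundary |lambda| = 134 the geometric series diverges, so no l^2 eigenvector exists, but these lambda lie in the approximate point spectrum. Hence sigma(T) is the closed disk of radius 134 and sigma_p(T) is the open disk.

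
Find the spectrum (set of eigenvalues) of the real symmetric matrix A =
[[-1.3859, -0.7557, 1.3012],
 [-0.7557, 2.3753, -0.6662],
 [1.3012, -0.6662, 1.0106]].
sigma(A) ≈ {-2, 1, 3}

A is real symmetric, so its spectrum consists of real eigenvalues. Expanding the characteristic polynomial of the displayed matrix gives
  det(λ I - A) = p(λ) = λ^3 + (-2)λ^2 + (-5)λ + (6).
Solving p(λ) = 0 yields eigenvalues ≈ -2, 1, 3. (A is shown rounded to 4 decimals, so these recover the underlying integer eigenvalues to within that precision.)
Verification: the trace of A = 2 equals the sum of eigenvalues 2, and det(A) ≈ -6.0004 matches the eigenvalue product -6.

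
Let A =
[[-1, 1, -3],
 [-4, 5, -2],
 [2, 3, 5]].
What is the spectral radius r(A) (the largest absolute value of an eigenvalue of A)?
r(A) ≈ 4.7224

The eigenvalues of A are the roots of its characteristic polynomial. With M = A (coefficients from the trace, the sum of principal 2x2 minors, and det A):
  p(λ) = det(λ I - M) = λ^3 - 9λ^2 + 31λ - 51.
No integer candidate from the rational root theorem (±divisors of 51) is a root, so the roots are irrational. The cubic discriminant is Δ = -4144 < 0, so there is one real root and a complex-conjugate pair. p(4) = -7 and p(5) = 4 have opposite signs, so a root lies in (4, 5); Newton's method refines it to λ ≈ 4.7224. Dividing out (λ - (4.7224)) leaves approximately λ^2 - 4.2776λ + 10.7995. For λ^2 - 4.2776λ + 10.7995 the discriminant is -24.9005. It is negative, so the remaining roots are the complex-conjugate pair λ ≈ 2.1388 ± 2.495i. Their product equals the constant term, so |λ|^2 ≈ 10.7995 and |λ| ≈ 3.2863.
Thus the eigenvalues (to 4 decimals) are 4.7224 (modulus 4.7224); 2.1388 ± 2.495i (modulus 3.2863). The spectral radius is the largest modulus: r(A) ≈ 4.7224. (Cross-check: r(A) ≤ ||A||_2 ≈ 7.4134; equality holds whenever A is normal, though it can also hold for some non-normal A.)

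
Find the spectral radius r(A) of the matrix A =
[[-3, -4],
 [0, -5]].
r(A) = 5

The eigenvalues of A are the roots of its characteristic polynomial. With M = A (coefficients from the trace and determinant):
  p(λ) = det(λ I - M) = λ^2 + 8λ + 15.
For λ^2 + 8λ + 15 the discriminant is 4. It is a perfect square (2^2), so the roots are rational: λ = (-8 ± 2)/2 = -3, -5.
Thus the eigenvalues (to 4 decimals) are -3 (modulus 3); -5 (modulus 5). The spectral radius is the largest modulus: r(A) = 5. (Cross-check: r(A) ≤ ||A||_2 ≈ 6.7082; equality holds whenever A is normal, though it can also hold for some non-normal A.)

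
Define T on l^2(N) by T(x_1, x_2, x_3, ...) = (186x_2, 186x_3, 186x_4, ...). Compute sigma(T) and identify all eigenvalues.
sigma(T) = closed disk {z in C : |z| ≤ 186}; sigma_p(T) = open disk {z in C : |z| < 186}

Note T = 186·V where V is the unit left shift (V x)_k = x_{k+1}; so sigma(T) = 186·sigma(V) and ||T|| = 186||V||. ||T x||^2 = 34596sum_{k≥2} |x_k|^2 ≤ 34596||x||^2, with equality on {x : x_1 = 0}, so ||T|| = 186. For any lambda with |lambda| < 186, set r = lambda/186 (|r| < 1); the vector x = (1, r, r^2, ...) is in l^2 and satisfies T x = 186(r, r^2, ...) = lambda x, so lambda is an eigenvalue. On the boundary |lambda| = 186 the geometric series diverges, so no l^2 eigenvector exists, but these lambda lie in the approximate point spectrum. Hence sigma(T) is the closed disk of radius 186 and sigma_p(T) is the open disk.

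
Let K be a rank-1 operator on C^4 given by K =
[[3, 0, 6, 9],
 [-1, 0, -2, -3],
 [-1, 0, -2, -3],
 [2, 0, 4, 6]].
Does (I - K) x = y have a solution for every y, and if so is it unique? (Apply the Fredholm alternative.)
(I - K) is invertible (det(I - K) = -6 ≠ 0), so for every y in C^4 the equation (I - K) x = y has a unique solution.

K has rank 1, so it is an outer product K = u v^T: every row of K is a multiple of one row vector. Reading off the entries, u = (3, -1, -1, 2) and v = (1, 0, 2, 3) (row i of K equals u_i·v^T). A rank-one matrix u v^T satisfies K u = u (v·u) and kills the (3)-dimensional subspace v^⊥, so its characteristic polynomial is lambda^3 (lambda - v·u) with v·u = tr K = 7. Hence the eigenvalues of I - K are 1 (multiplicity 3) and 1 - (7) = -6, so det(I - K) = -6. (Direct check: I - K =
[[-2, 0, -6, -9],
 [1, 1, 2, 3],
 [1, 0, 3, 3],
 [-2, 0, -4, -5]]
has determinant -6.) The finite-dimensional Fredholm alternative says: either (I - K) is invertible, or ker(I - K) ≠ {0} and then range(I - K) = ker((I - K)^*)^⊥, with dim ker(I - K) = dim ker((I - K)^*). Since det(I - K) ≠ 0, 1 is not an eigenvalue of K and ker(I - K) = {0}, so we are in the first case: for every y there is a unique x = (I - K)^(-1) y. Explicitly, by the Sherman–Morrison formula, (I - u v^T)^(-1) = I + u v^T/(1 - v·u), i.e. (I - K)^(-1) = I + K/(-6).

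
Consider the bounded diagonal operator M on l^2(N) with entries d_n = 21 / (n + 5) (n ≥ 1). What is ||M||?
||M|| = 7/2 (attained at n = 1)

For M diagonal, ||M|| = sup_n |d_n| = sup_n 21/(n + 5). This is positive and strictly decreasing in n, so the supremum is attained at n = 1: d_1 = 21/(1 + 5) = 7/2. Hence ||M|| = 7/2.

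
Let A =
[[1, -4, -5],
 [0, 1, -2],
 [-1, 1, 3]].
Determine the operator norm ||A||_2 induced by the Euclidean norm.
||A||_2 ≈ 7.2804 (= sqrt(largest eigenvalue of A^T A))

||A||_2 = sigma_max(A) = sqrt(lambda_max(A^T A)). Form the symmetric matrix M = A^T A =
[[2, -5, -8],
 [-5, 18, 21],
 [-8, 21, 38]].
Its characteristic polynomial (trace, sum of principal 2x2 minors, determinant of M give the coefficients) is
  p(λ) = det(λ I - M) = λ^3 - 58λ^2 + 266λ - 64.
No integer candidate from the rational root theorem (±divisors of 64) is a root, so the roots are irrational. The cubic discriminant is Δ = 130452592 > 0, so there are three distinct real roots. p(0) = -64 and p(1) = 145 have opposite signs, so a root lies in (0, 1); Newton's method refines it to λ ≈ 0.2547. p(4) = 136 and p(5) = -59 have opposite signs, so a root lies in (4, 5); Newton's method refines it to λ ≈ 4.741. p(53) = -11 and p(54) = 2636 have opposite signs, so a root lies in (53, 54); Newton's method refines it to λ ≈ 53.0043. Check (Vieta): the three roots sum to 58, matching tr M = 58.
So the eigenvalues of A^T A are ≈ 0.2547, 4.741, 53.0043 (all ≥ 0, as they must be for A^T A). The largest is λ_max ≈ 53.0043, hence ||A||_2 = sqrt(λ_max) ≈ 7.2804.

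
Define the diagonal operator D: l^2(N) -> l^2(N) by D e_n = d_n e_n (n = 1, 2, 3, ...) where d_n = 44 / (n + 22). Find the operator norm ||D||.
||D|| = 44/23 (attained at n = 1)

For D diagonal, ||D|| = sup_n |d_n| = sup_n 44/(n + 22). This is positive and strictly decreasing in n, so the supremum is attained at n = 1: d_1 = 44/(1 + 22) = 44/23. Hence ||D|| = 44/23.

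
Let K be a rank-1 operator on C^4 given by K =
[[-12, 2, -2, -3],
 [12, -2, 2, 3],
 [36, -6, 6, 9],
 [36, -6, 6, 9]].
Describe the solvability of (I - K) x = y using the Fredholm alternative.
(I - K) is singular (det(I - K) = 0, i.e. 1 ∈ sigma(K)). (I - K) x = y is solvable iff y ⊥ ker((I - K)^*) = span{(-12, 2, -2, -3)}, i.e. iff -12y_1 + 2y_2 - 2y_3 - 3y_4 = 0. When solvable, the solutions are x = y + c·(1, -1, -3, -3), c arbitrary (ker(I - K) = span{(1, -1, -3, -3)}, dimension 1).

K has rank 1, so it is an outer product K = u v^T: every row of K is a multiple of one row vector. Reading off the entries, u = (1, -1, -3, -3) and v = (-12, 2, -2, -3) (row i of K equals u_i·v^T). A rank-one matrix u v^T satisfies K u = u (v·u) and kills the (3)-dimensional subspace v^⊥, so its characteristic polynomial is lambda^3 (lambda - v·u) with v·u = tr K = 1. Hence the eigenvalues of I - K are 1 (multiplicity 3) and 1 - (1) = 0, so det(I - K) = 0. (Direct check: I - K =
[[13, -2, 2, 3],
 [-12, 3, -2, -3],
 [-36, 6, -5, -9],
 [-36, 6, -6, -8]]
has determinant 0.) So 1 is an eigenvalue of K and (I - K) is not invertible. The finite-dimensional Fredholm alternative says: either (I - K) is invertible, or ker(I - K) ≠ {0} and then range(I - K) = ker((I - K)^*)^⊥, with dim ker(I - K) = dim ker((I - K)^*). We are in the second case, so we need both kernels. Kernel of I - K: (I - K) u = u - u (v·u) = u - u = 0, so ker(I - K) = span{u} = span{(1, -1, -3, -3)} (it is exactly 1-dimensional because rank(I - K) = 3). Kernel of the adjoint: K is real, so (I - K)^* = I - K^T = I - v u^T, and (I - v u^T) v = v - v (u·v) = 0; hence ker((I - K)^*) = span{v} = span{(-12, 2, -2, -3)}. Therefore (I - K) x = y is solvable iff <y, v> = 0, i.e. iff -12y_1 + 2y_2 - 2y_3 - 3y_4 = 0. When this holds, K y = u (v·y) = 0, so (I - K) y = y and x = y is a particular solution; the full solution set is the line x = y + c·u = y + c·(1, -1, -3, -3), c ∈ C.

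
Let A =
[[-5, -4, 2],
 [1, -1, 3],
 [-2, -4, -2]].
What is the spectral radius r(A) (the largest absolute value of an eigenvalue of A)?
r(A) = sqrt(22) ≈ 4.6904

The eigenvalues of A are the roots of its characteristic polynomial. With M = A (coefficients from the trace, the sum of principal 2x2 minors, and det A):
  p(λ) = det(λ I - M) = λ^3 + 8λ^2 + 37λ + 66.
By the rational root theorem any rational root is an integer divisor of 66. Testing λ = -3: p(-3) = -27 + 72 - 111 + 66 = 0, so λ = -3 is a root. Dividing out (λ + 3) leaves p(λ) = (λ + 3)(λ^2 + 5λ + 22). For λ^2 + 5λ + 22 the discriminant is -63. It is negative, so the roots are the complex-conjugate pair λ = -5/2 ± (sqrt(63)/2) i ≈ -2.5 ± 3.9686i. For a conjugate pair the product of the roots equals the constant term, so |λ|^2 = 22 and |λ| = sqrt(22) ≈ 4.6904.
Thus the eigenvalues (to 4 decimals) are -2.5 ± 3.9686i (modulus 4.6904); -3 (modulus 3). The spectral radius is the largest modulus: r(A) = sqrt(22) ≈ 4.6904. (Cross-check: r(A) ≤ ||A||_2 ≈ 7.6792; equality holds whenever A is normal, though it can also hold for some non-normal A.)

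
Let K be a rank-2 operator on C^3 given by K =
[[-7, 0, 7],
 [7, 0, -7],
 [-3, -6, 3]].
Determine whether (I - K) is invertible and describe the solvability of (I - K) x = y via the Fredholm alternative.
(I - K) is invertible (det(I - K) = -37 ≠ 0), so for every y in C^3 the equation (I - K) x = y has a unique solution.

K has rank 2 and factors as K = U V^T = u1 v1^T + u2 v2^T with u1 = (-1, 1, -3), v1 = (1, 2, -1), u2 = (-2, 2, 0), v2 = (3, -1, -3) (multiplying out reproduces the displayed K). The nonzero eigenvalues of U V^T coincide with those of the 2 x 2 matrix G = V^T U = [[v1·u1, v1·u2], [v2·u1, v2·u2]] = [[4, 2], [5, -8]], and by the Sylvester determinant identity det(I_3 - U V^T) = det(I_2 - V^T U) = det([[-3, -2], [-5, 9]]) = (-3)(9) - (-2)(-5) = -37. (Direct check: I - K =
[[8, 0, -7],
 [-7, 1, 7],
 [3, 6, -2]]
has determinant -37.) The finite-dimensional Fredholm alternative says: either (I - K) is invertible, or ker(I - K) ≠ {0} and then range(I - K) = ker((I - K)^*)^⊥, with dim ker(I - K) = dim ker((I - K)^*). Since det(I - K) ≠ 0, 1 is not an eigenvalue of K and ker(I - K) = {0}, so we are in the first case: for every y there is a unique x = (I - K)^(-1) y. (Explicitly, by the Woodbury identity, (I - U V^T)^(-1) = I + U (I_2 - G)^(-1) V^T.)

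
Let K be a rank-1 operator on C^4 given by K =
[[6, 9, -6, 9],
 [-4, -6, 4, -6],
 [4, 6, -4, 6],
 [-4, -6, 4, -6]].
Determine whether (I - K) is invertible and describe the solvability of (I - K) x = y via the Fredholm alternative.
(I - K) is invertible (det(I - K) = 11 ≠ 0), so for every y in C^4 the equation (I - K) x = y has a unique solution.

K has rank 1, so it is an outer product K = u v^T: every row of K is a multiple of one row vector. Reading off the entries, u = (3, -2, 2, -2) and v = (2, 3, -2, 3) (row i of K equals u_i·v^T). A rank-one matrix u v^T satisfies K u = u (v·u) and kills the (3)-dimensional subspace v^⊥, so its characteristic polynomial is lambda^3 (lambda - v·u) with v·u = tr K = -10. Hence the eigenvalues of I - K are 1 (multiplicity 3) and 1 - (-10) = 11, so det(I - K) = 11. (Direct check: I - K =
[[-5, -9, 6, -9],
 [4, 7, -4, 6],
 [-4, -6, 5, -6],
 [4, 6, -4, 7]]
has determinant 11.) The finite-dimensional Fredholm alternative says: either (I - K) is invertible, or ker(I - K) ≠ {0} and then range(I - K) = ker((I - K)^*)^⊥, with dim ker(I - K) = dim ker((I - K)^*). Since det(I - K) ≠ 0, 1 is not an eigenvalue of K and ker(I - K) = {0}, so we are in the first case: for every y there is a unique x = (I - K)^(-1) y. Explicitly, by the Sherman–Morrison formula, (I - u v^T)^(-1) = I + u v^T/(1 - v·u), i.e. (I - K)^(-1) = I + K/(11).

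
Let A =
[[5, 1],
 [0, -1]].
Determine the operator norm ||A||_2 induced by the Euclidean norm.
||A||_2 = sqrt((27 + sqrt(629))/2) ≈ 5.1029 (= sqrt(largest eigenvalue of A^T A))

||A||_2 = sigma_max(A) = sqrt(lambda_max(A^T A)). Form the symmetric matrix M = A^T A =
[[25, 5],
 [5, 2]].
Its characteristic polynomial (trace, determinant of M give the coefficients) is
  p(λ) = det(λ I - M) = λ^2 - 27λ + 25.
For λ^2 - 27λ + 25 the discriminant is 629. It is nonnegative but not a perfect square, so the roots are real and irrational: λ = (27 ± sqrt(629))/2 ≈ 26.0399, 0.9601.
So the eigenvalues of A^T A are ≈ 0.9601, 26.0399 (all ≥ 0, as they must be for A^T A). The largest is λ_max = (27 + sqrt(629))/2 ≈ 26.0399, hence ||A||_2 = sqrt(λ_max) = sqrt((27 + sqrt(629))/2) ≈ 5.1029.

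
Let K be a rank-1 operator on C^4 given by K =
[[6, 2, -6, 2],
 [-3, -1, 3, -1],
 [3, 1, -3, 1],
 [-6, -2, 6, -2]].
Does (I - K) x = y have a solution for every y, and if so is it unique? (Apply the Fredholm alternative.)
(I - K) is invertible (det(I - K) = 1 ≠ 0), so for every y in C^4 the equation (I - K) x = y has a unique solution.

K has rank 1, so it is an outer product K = u v^T: every row of K is a multiple of one row vector. Reading off the entries, u = (2, -1, 1, -2) and v = (3, 1, -3, 1) (row i of K equals u_i·v^T). A rank-one matrix u v^T satisfies K u = u (v·u) and kills the (3)-dimensional subspace v^⊥, so its characteristic polynomial is lambda^3 (lambda - v·u) with v·u = tr K = 0. Hence the eigenvalues of I - K are 1 (multiplicity 3) and 1 - (0) = 1, so det(I - K) = 1. (Direct check: I - K =
[[-5, -2, 6, -2],
 [3, 2, -3, 1],
 [-3, -1, 4, -1],
 [6, 2, -6, 3]]
has determinant 1.) The finite-dimensional Fredholm alternative says: either (I - K) is invertible, or ker(I - K) ≠ {0} and then range(I - K) = ker((I - K)^*)^⊥, with dim ker(I - K) = dim ker((I - K)^*). Since det(I - K) ≠ 0, 1 is not an eigenvalue of K and ker(I - K) = {0}, so we are in the first case: for every y there is a unique x = (I - K)^(-1) y. Explicitly, by the Sherman–Morrison formula, (I - u v^T)^(-1) = I + u v^T/(1 - v·u), i.e. (I - K)^(-1) = I + K.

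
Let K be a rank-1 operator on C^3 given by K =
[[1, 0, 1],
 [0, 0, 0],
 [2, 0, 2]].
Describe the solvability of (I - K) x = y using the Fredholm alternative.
(I - K) is invertible (det(I - K) = -2 ≠ 0), so for every y in C^3 the equation (I - K) x = y has a unique solution.

K has rank 1, so it is an outer product K = u v^T: every row of K is a multiple of one row vector. Reading off the entries, u = (-1, 0, -2) and v = (-1, 0, -1) (row i of K equals u_i·v^T). A rank-one matrix u v^T satisfies K u = u (v·u) and kills the (2)-dimensional subspace v^⊥, so its characteristic polynomial is lambda^2 (lambda - v·u) with v·u = tr K = 3. Hence the eigenvalues of I - K are 1 (multiplicity 2) and 1 - (3) = -2, so det(I - K) = -2. (Direct check: I - K =
[[0, 0, -1],
 [0, 1, 0],
 [-2, 0, -1]]
has determinant -2.) The finite-dimensional Fredholm alternative says: either (I - K) is invertible, or ker(I - K) ≠ {0} and then range(I - K) = ker((I - K)^*)^⊥, with dim ker(I - K) = dim ker((I - K)^*). Since det(I - K) ≠ 0, 1 is not an eigenvalue of K and ker(I - K) = {0}, so we are in the first case: for every y there is a unique x = (I - K)^(-1) y. Explicitly, by the Sherman–Morrison formula, (I - u v^T)^(-1) = I + u v^T/(1 - v·u), i.e. (I - K)^(-1) = I + K/(-2).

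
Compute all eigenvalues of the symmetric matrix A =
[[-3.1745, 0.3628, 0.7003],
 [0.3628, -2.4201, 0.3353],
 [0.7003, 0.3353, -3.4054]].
sigma(A) ≈ {-4, -3, -2}

A is real symmetric, so its spectrum consists of real eigenvalues. Expanding the characteristic polynomial of the displayed matrix gives
  det(λ I - A) = p(λ) = λ^3 + (9)λ^2 + (26)λ + (24).
Solving p(λ) = 0 yields eigenvalues ≈ -4, -3, -2. (A is shown rounded to 4 decimals, so these recover the underlying integer eigenvalues to within that precision.)
Verification: the trace of A = -9 equals the sum of eigenvalues -9, and det(A) ≈ -24.0000 matches the eigenvalue product -24.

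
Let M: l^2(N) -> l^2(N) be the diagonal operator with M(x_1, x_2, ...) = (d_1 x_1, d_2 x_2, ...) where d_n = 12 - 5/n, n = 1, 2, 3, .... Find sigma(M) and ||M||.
sigma(M) = {12 - 5/n : n ≥ 1} ∪ {12}; ||M|| = 12

A bounded diagonal operator on l^2 with diagonal entries d_n has spectrum equal to the closure of {d_n : n ≥ 1}: every d_n is an eigenvalue (with eigenvector e_n), so {d_n} ⊂ sigma(M); the spectrum is closed, so its closure is too; and for lambda not in the closure, (M - lambda I) has bounded inverse (the diagonal entries 1/(d_n - lambda) are bounded). For our sequence d_n = 12 - 5/n, n = 1, 2, 3, ...:
  - {d_n} = {12 - 5/n : n ≥ 1}; the only limit point is 12
  - closure = {12 - 5/n : n ≥ 1} ∪ {12}
For the norm: a diagonal operator has ||M|| = sup_n |d_n|. Here d_n = 12 - 5/n increases monotonically from d_1 = 7 toward 12, with all terms in [7, 12); so sup_n |d_n| = 12 (the supremum is the limit, not attained). So ||M|| = 12.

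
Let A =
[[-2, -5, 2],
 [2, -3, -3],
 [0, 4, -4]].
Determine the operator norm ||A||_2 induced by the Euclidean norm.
||A||_2 ≈ 7.7996 (= sqrt(largest eigenvalue of A^T A))

||A||_2 = sigma_max(A) = sqrt(lambda_max(A^T A)). Form the symmetric matrix M = A^T A =
[[8, 4, -10],
 [4, 50, -17],
 [-10, -17, 29]].
Its characteristic polynomial (trace, sum of principal 2x2 minors, determinant of M give the coefficients) is
  p(λ) = det(λ I - M) = λ^3 - 87λ^2 + 1677λ - 5184.
No integer candidate from the rational root theorem (±divisors of 5184) is a root, so the roots are irrational. The cubic discriminant is Δ = 1655230437 > 0, so there are three distinct real roots. p(3) = -909 and p(4) = 196 have opposite signs, so a root lies in (3, 4); Newton's method refines it to λ ≈ 3.8121. p(22) = 250 and p(23) = -469 have opposite signs, so a root lies in (22, 23); Newton's method refines it to λ ≈ 22.354. p(60) = -1764 and p(61) = 367 have opposite signs, so a root lies in (60, 61); Newton's method refines it to λ ≈ 60.8339. Check (Vieta): the three roots sum to 87, matching tr M = 87.
So the eigenvalues of A^T A are ≈ 3.8121, 22.354, 60.8339 (all ≥ 0, as they must be for A^T A). The largest is λ_max ≈ 60.8339, hence ||A||_2 = sqrt(λ_max) ≈ 7.7996.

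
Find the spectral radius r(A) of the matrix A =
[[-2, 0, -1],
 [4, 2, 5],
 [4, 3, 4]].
r(A) = (5 + sqrt(65))/2 ≈ 6.5311

The eigenvalues of A are the roots of its characteristic polynomial. With M = A (coefficients from the trace, the sum of principal 2x2 minors, and det A):
  p(λ) = det(λ I - M) = λ^3 - 4λ^2 - 15λ - 10.
By the rational root theorem any rational root is an integer divisor of 10. Testing λ = -1: p(-1) = -1 - 4 + 15 - 10 = 0, so λ = -1 is a root. Dividing out (λ + 1) leaves p(λ) = (λ + 1)(λ^2 - 5λ - 10). For λ^2 - 5λ - 10 the discriminant is 65. It is nonnegative but not a perfect square, so the roots are real and irrational: λ = (5 ± sqrt(65))/2 ≈ 6.5311, -1.5311.
Thus the eigenvalues (to 4 decimals) are 6.5311 (modulus 6.5311); -1.5311 (modulus 1.5311); -1 (modulus 1). The spectral radius is the largest modulus: r(A) = (5 + sqrt(65))/2 ≈ 6.5311. (Cross-check: r(A) ≤ ||A||_2 ≈ 9.4224; equality holds whenever A is normal, though it can also hold for some non-normal A.)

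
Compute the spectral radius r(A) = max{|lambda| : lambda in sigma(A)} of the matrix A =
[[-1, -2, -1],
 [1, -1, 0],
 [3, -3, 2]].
r(A) ≈ 2.0299

The eigenvalues of A are the roots of its characteristic polynomial. With M = A (coefficients from the trace, the sum of principal 2x2 minors, and det A):
  p(λ) = det(λ I - M) = λ^3 + 2λ - 6.
No integer candidate from the rational root theorem (±divisors of 6) is a root, so the roots are irrational. The cubic discriminant is Δ = -1004 < 0, so there is one real root and a complex-conjugate pair. p(1) = -3 and p(2) = 6 have opposite signs, so a root lies in (1, 2); Newton's method refines it to λ ≈ 1.4562. Dividing out (λ - (1.4562)) leaves approximately λ^2 + 1.4562λ + 4.1204. For λ^2 + 1.4562λ + 4.1204 the discriminant is -14.3612. It is negative, so the remaining roots are the complex-conjugate pair λ ≈ -0.7281 ± 1.8948i. Their product equals the constant term, so |λ|^2 ≈ 4.1204 and |λ| ≈ 2.0299.
Thus the eigenvalues (to 4 decimals) are 1.4562 (modulus 1.4562); -0.7281 ± 1.8948i (modulus 2.0299). The spectral radius is the largest modulus: r(A) ≈ 2.0299. (Cross-check: r(A) ≤ ||A||_2 ≈ 4.8731; equality holds whenever A is normal, though it can also hold for some non-normal A.)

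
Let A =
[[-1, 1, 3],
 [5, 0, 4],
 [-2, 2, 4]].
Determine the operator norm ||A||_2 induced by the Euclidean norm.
||A||_2 ≈ 6.8838 (= sqrt(largest eigenvalue of A^T A))

||A||_2 = sigma_max(A) = sqrt(lambda_max(A^T A)). Form the symmetric matrix M = A^T A =
[[30, -5, 9],
 [-5, 5, 11],
 [9, 11, 41]].
Its characteristic polynomial (trace, sum of principal 2x2 minors, determinant of M give the coefficients) is
  p(λ) = det(λ I - M) = λ^3 - 76λ^2 + 1358λ - 100.
No integer candidate from the rational root theorem (±divisors of 100) is a root, so the roots are irrational. The cubic discriminant is Δ = 644306416 > 0, so there are three distinct real roots. p(0) = -100 and p(1) = 1183 have opposite signs, so a root lies in (0, 1); Newton's method refines it to λ ≈ 0.0739. p(28) = 292 and p(29) = -245 have opposite signs, so a root lies in (28, 29); Newton's method refines it to λ ≈ 28.5393. p(47) = -335 and p(48) = 572 have opposite signs, so a root lies in (47, 48); Newton's method refines it to λ ≈ 47.3867. Check (Vieta): the three roots sum to 76, matching tr M = 76.
So the eigenvalues of A^T A are ≈ 0.0739, 28.5393, 47.3867 (all ≥ 0, as they must be for A^T A). The largest is λ_max ≈ 47.3867, hence ||A||_2 = sqrt(λ_max) ≈ 6.8838.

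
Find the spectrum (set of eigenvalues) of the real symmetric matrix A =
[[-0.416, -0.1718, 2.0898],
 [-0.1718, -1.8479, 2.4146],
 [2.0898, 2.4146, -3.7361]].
sigma(A) ≈ {-6, -1, 1}

A is real symmetric, so its spectrum consists of real eigenvalues. Expanding the characteristic polynomial of the displayed matrix gives
  det(λ I - A) = p(λ) = λ^3 + (6)λ^2 + (-1)λ + (-6).
Solving p(λ) = 0 yields eigenvalues ≈ -6, -1, 1. (A is shown rounded to 4 decimals, so these recover the underlying integer eigenvalues to within that precision.)
Verification: the trace of A = -6 equals the sum of eigenvalues -6, and det(A) ≈ 6.0001 matches the eigenvalue product 6.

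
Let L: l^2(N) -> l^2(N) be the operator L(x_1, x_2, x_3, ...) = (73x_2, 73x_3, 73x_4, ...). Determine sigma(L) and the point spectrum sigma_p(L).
sigma(L) = closed disk {z in C : |z| ≤ 73}; sigma_p(L) = open disk {z in C : |z| < 73}

Note L = 73·V where V is the unit left shift (V x)_k = x_{k+1}; so sigma(L) = 73·sigma(V) and ||L|| = 73||V||. ||L x||^2 = 5329sum_{k≥2} |x_k|^2 ≤ 5329||x||^2, with equality on {x : x_1 = 0}, so ||L|| = 73. For any lambda with |lambda| < 73, set r = lambda/73 (|r| < 1); the vector x = (1, r, r^2, ...) is in l^2 and satisfies L x = 73(r, r^2, ...) = lambda x, so lambda is an eigenvalue. On the boundary |lambda| = 73 the geometric series diverges, so no l^2 eigenvector exists, but these lambda lie in the approximate point spectrum. Hence sigma(L) is the closed disk of radius 73 and sigma_p(L) is the open disk.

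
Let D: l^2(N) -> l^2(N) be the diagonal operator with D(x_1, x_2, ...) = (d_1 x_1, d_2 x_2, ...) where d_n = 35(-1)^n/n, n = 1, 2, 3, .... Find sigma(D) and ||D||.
sigma(D) = {35(-1)^n/n : n ≥ 1} ∪ {0}; ||D|| = 35

A bounded diagonal operator on l^2 with diagonal entries d_n has spectrum equal to the closure of {d_n : n ≥ 1}: every d_n is an eigenvalue (with eigenvector e_n), so {d_n} ⊂ sigma(D); the spectrum is closed, so its closure is too; and for lambda not in the closure, (D - lambda I) has bounded inverse (the diagonal entries 1/(d_n - lambda) are bounded). For our sequence d_n = 35(-1)^n/n, n = 1, 2, 3, ...:
  - {d_n} = {35(-1)^n/n : n ≥ 1}; the only limit point is 0
  - closure = {35(-1)^n/n : n ≥ 1} ∪ {0}
For the norm: a diagonal operator has ||D|| = sup_n |d_n|. Here |d_n| = 35/n is decreasing, so sup_n |d_n| = |d_1| = 35. So ||D|| = 35.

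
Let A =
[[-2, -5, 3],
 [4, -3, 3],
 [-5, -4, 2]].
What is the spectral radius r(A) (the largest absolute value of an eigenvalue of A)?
r(A) ≈ 6.6135

The eigenvalues of A are the roots of its characteristic polynomial. With M = A (coefficients from the trace, the sum of principal 2x2 minors, and det A):
  p(λ) = det(λ I - M) = λ^3 + 3λ^2 + 43λ - 10.
No integer candidate from the rational root theorem (±divisors of 10) is a root, so the roots are irrational. The cubic discriminant is Δ = -326227 < 0, so there is one real root and a complex-conjugate pair. p(0) = -10 and p(1) = 37 have opposite signs, so a root lies in (0, 1); Newton's method refines it to λ ≈ 0.2286. Dividing out (λ - (0.2286)) leaves approximately λ^2 + 3.2286λ + 43.7382. For λ^2 + 3.2286λ + 43.7382 the discriminant is -164.5286. It is negative, so the remaining roots are the complex-conjugate pair λ ≈ -1.6143 ± 6.4134i. Their product equals the constant term, so |λ|^2 ≈ 43.7382 and |λ| ≈ 6.6135.
Thus the eigenvalues (to 4 decimals) are 0.2286 (modulus 0.2286); -1.6143 ± 6.4134i (modulus 6.6135). The spectral radius is the largest modulus: r(A) ≈ 6.6135. (Cross-check: r(A) ≤ ||A||_2 ≈ 8.9249; equality holds whenever A is normal, though it can also hold for some non-normal A.)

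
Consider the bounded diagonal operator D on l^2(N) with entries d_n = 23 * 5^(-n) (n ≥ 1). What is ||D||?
||D|| = 23/5 (attained at n = 1)

For D diagonal, ||D|| = sup_n |d_n|. The sequence d_n = 23 * 5^(-n) is positive and strictly decreasing (ratio 5^(-1) < 1), so the supremum is d_1 = 23/5. Hence ||D|| = 23/5.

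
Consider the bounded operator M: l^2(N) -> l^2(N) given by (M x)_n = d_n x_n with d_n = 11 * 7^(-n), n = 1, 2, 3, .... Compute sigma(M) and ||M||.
sigma(M) = {11 * 7^(-n) : n ≥ 1} ∪ {0}; ||M|| = 11/7

A bounded diagonal operator on l^2 with diagonal entries d_n has spectrum equal to the closure of {d_n : n ≥ 1}: every d_n is an eigenvalue (with eigenvector e_n), so {d_n} ⊂ sigma(M); the spectrum is closed, so its closure is too; and for lambda not in the closure, (M - lambda I) has bounded inverse (the diagonal entries 1/(d_n - lambda) are bounded). For our sequence d_n = 11 * 7^(-n), n = 1, 2, 3, ...:
  - {d_n} = {11 * 7^(-n) : n ≥ 1}; the only limit point is 0
  - closure = {11 * 7^(-n) : n ≥ 1} ∪ {0}
For the norm: a diagonal operator has ||M|| = sup_n |d_n|. Here d_n = 11 * 7^(-n) is positive and decreasing, so sup_n |d_n| = d_1 = 11/7. So ||M|| = 11/7.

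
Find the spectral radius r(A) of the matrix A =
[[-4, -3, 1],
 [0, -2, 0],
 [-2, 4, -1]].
r(A) = 3

The eigenvalues of A are the roots of its characteristic polynomial. With M = A (coefficients from the trace, the sum of principal 2x2 minors, and det A):
  p(λ) = det(λ I - M) = λ^3 + 7λ^2 + 16λ + 12.
By the rational root theorem any rational root is an integer divisor of 12. Testing λ = -3: p(-3) = -27 + 63 - 48 + 12 = 0, so λ = -3 is a root. Dividing out (λ + 3) leaves p(λ) = (λ + 3)(λ^2 + 4λ + 4). For λ^2 + 4λ + 4 the discriminant is 0. It is a perfect square (0^2), so the roots are rational: λ = (-4 ± 0)/2 = -2, -2.
Thus the eigenvalues (to 4 decimals) are -2 (modulus 2); -3 (modulus 3). The spectral radius is the largest modulus: r(A) = 3. (Cross-check: r(A) ≤ ||A||_2 ≈ 5.6799; equality holds whenever A is normal, though it can also hold for some non-normal A.)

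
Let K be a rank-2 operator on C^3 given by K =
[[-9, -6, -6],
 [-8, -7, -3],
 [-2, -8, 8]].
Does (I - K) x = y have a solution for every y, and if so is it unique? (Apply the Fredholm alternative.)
(I - K) is invertible (det(I - K) = -140 ≠ 0), so for every y in C^3 the equation (I - K) x = y has a unique solution.

K has rank 2 and factors as K = U V^T = u1 v1^T + u2 v2^T with u1 = (3, 2, -2), v1 = (-1, 1, -3), u2 = (-3, -3, -2), v2 = (2, 3, -1) (multiplying out reproduces the displayed K). The nonzero eigenvalues of U V^T coincide with those of the 2 x 2 matrix G = V^T U = [[v1·u1, v1·u2], [v2·u1, v2·u2]] = [[5, 6], [14, -13]], and by the Sylvester determinant identity det(I_3 - U V^T) = det(I_2 - V^T U) = det([[-4, -6], [-14, 14]]) = (-4)(14) - (-6)(-14) = -140. (Direct check: I - K =
[[10, 6, 6],
 [8, 8, 3],
 [2, 8, -7]]
has determinant -140.) The finite-dimensional Fredholm alternative says: either (I - K) is invertible, or ker(I - K) ≠ {0} and then range(I - K) = ker((I - K)^*)^⊥, with dim ker(I - K) = dim ker((I - K)^*). Since det(I - K) ≠ 0, 1 is not an eigenvalue of K and ker(I - K) = {0}, so we are in the first case: for every y there is a unique x = (I - K)^(-1) y. (Explicitly, by the Woodbury identity, (I - U V^T)^(-1) = I + U (I_2 - G)^(-1) V^T.)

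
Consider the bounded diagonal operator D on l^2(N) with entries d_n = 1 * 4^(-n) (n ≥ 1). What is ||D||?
||D|| = 1/4 (attained at n = 1)

For D diagonal, ||D|| = sup_n |d_n|. The sequence d_n = 1 * 4^(-n) is positive and strictly decreasing (ratio 4^(-1) < 1), so the supremum is d_1 = 1/4. Hence ||D|| = 1/4.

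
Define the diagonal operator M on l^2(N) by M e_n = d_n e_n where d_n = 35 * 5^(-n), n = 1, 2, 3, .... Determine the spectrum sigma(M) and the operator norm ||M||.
sigma(M) = {35 * 5^(-n) : n ≥ 1} ∪ {0}; ||M|| = 7

A bounded diagonal operator on l^2 with diagonal entries d_n has spectrum equal to the closure of {d_n : n ≥ 1}: every d_n is an eigenvalue (with eigenvector e_n), so {d_n} ⊂ sigma(M); the spectrum is closed, so its closure is too; and for lambda not in the closure, (M - lambda I) has bounded inverse (the diagonal entries 1/(d_n - lambda) are bounded). For our sequence d_n = 35 * 5^(-n), n = 1, 2, 3, ...:
  - {d_n} = {35 * 5^(-n) : n ≥ 1}; the only limit point is 0
  - closure = {35 * 5^(-n) : n ≥ 1} ∪ {0}
For the norm: a diagonal operator has ||M|| = sup_n |d_n|. Here d_n = 35 * 5^(-n) is positive and decreasing, so sup_n |d_n| = d_1 = 35/5 = 7. So ||M|| = 7.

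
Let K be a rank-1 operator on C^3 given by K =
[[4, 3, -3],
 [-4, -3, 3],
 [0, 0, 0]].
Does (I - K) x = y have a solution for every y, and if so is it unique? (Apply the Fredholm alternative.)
(I - K) is singular (det(I - K) = 0, i.e. 1 ∈ sigma(K)). (I - K) x = y is solvable iff y ⊥ ker((I - K)^*) = span{(4, 3, -3)}, i.e. iff 4y_1 + 3y_2 - 3y_3 = 0. When solvable, the solutions are x = y + c·(1, -1, 0), c arbitrary (ker(I - K) = span{(1, -1, 0)}, dimension 1).

K has rank 1, so it is an outer product K = u v^T: every row of K is a multiple of one row vector. Reading off the entries, u = (1, -1, 0) and v = (4, 3, -3) (row i of K equals u_i·v^T). A rank-one matrix u v^T satisfies K u = u (v·u) and kills the (2)-dimensional subspace v^⊥, so its characteristic polynomial is lambda^2 (lambda - v·u) with v·u = tr K = 1. Hence the eigenvalues of I - K are 1 (multiplicity 2) and 1 - (1) = 0, so det(I - K) = 0. (Direct check: I - K =
[[-3, -3, 3],
 [4, 4, -3],
 [0, 0, 1]]
has determinant 0.) So 1 is an eigenvalue of K and (I - K) is not invertible. The finite-dimensional Fredholm alternative says: either (I - K) is invertible, or ker(I - K) ≠ {0} and then range(I - K) = ker((I - K)^*)^⊥, with dim ker(I - K) = dim ker((I - K)^*). We are in the second case, so we need both kernels. Kernel of I - K: (I - K) u = u - u (v·u) = u - u = 0, so ker(I - K) = span{u} = span{(1, -1, 0)} (it is exactly 1-dimensional because rank(I - K) = 2). Kernel of the adjoint: K is real, so (I - K)^* = I - K^T = I - v u^T, and (I - v u^T) v = v - v (u·v) = 0; hence ker((I - K)^*) = span{v} = span{(4, 3, -3)}. Therefore (I - K) x = y is solvable iff <y, v> = 0, i.e. iff 4y_1 + 3y_2 - 3y_3 = 0. When this holds, K y = u (v·y) = 0, so (I - K) y = y and x = y is a particular solution; the full solution set is the line x = y + c·u = y + c·(1, -1, 0), c ∈ C.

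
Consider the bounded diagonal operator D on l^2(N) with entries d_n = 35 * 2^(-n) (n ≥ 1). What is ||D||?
||D|| = 35/2 (attained at n = 1)

For D diagonal, ||D|| = sup_n |d_n|. The sequence d_n = 35 * 2^(-n) is positive and strictly decreasing (ratio 2^(-1) < 1), so the supremum is d_1 = 35/2. Hence ||D|| = 35/2.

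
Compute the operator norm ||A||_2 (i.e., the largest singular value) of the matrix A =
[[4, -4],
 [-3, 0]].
||A||_2 = sqrt((41 + sqrt(1105))/2) ≈ 6.0927 (= sqrt(largest eigenvalue of A^T A))

||A||_2 = sigma_max(A) = sqrt(lambda_max(A^T A)). Form the symmetric matrix M = A^T A =
[[25, -16],
 [-16, 16]].
Its characteristic polynomial (trace, determinant of M give the coefficients) is
  p(λ) = det(λ I - M) = λ^2 - 41λ + 144.
For λ^2 - 41λ + 144 the discriminant is 1105. It is nonnegative but not a perfect square, so the roots are real and irrational: λ = (41 ± sqrt(1105))/2 ≈ 37.1208, 3.8792.
So the eigenvalues of A^T A are ≈ 3.8792, 37.1208 (all ≥ 0, as they must be for A^T A). The largest is λ_max = (41 + sqrt(1105))/2 ≈ 37.1208, hence ||A||_2 = sqrt(λ_max) = sqrt((41 + sqrt(1105))/2) ≈ 6.0927.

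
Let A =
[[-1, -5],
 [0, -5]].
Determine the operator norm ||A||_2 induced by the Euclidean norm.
||A||_2 = sqrt((51 + sqrt(2501))/2) ≈ 7.1067 (= sqrt(largest eigenvalue of A^T A))

||A||_2 = sigma_max(A) = sqrt(lambda_max(A^T A)). Form the symmetric matrix M = A^T A =
[[1, 5],
 [5, 50]].
Its characteristic polynomial (trace, determinant of M give the coefficients) is
  p(λ) = det(λ I - M) = λ^2 - 51λ + 25.
For λ^2 - 51λ + 25 the discriminant is 2501. It is nonnegative but not a perfect square, so the roots are real and irrational: λ = (51 ± sqrt(2501))/2 ≈ 50.505, 0.495.
So the eigenvalues of A^T A are ≈ 0.495, 50.505 (all ≥ 0, as they must be for A^T A). The largest is λ_max = (51 + sqrt(2501))/2 ≈ 50.505, hence ||A||_2 = sqrt(λ_max) = sqrt((51 + sqrt(2501))/2) ≈ 7.1067.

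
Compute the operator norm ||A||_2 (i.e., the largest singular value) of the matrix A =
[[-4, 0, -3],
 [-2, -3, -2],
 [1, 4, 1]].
||A||_2 ≈ 6.6971 (= sqrt(largest eigenvalue of A^T A))

||A||_2 = sigma_max(A) = sqrt(lambda_max(A^T A)). Form the symmetric matrix M = A^T A =
[[21, 10, 17],
 [10, 25, 10],
 [17, 10, 14]].
Its characteristic polynomial (trace, sum of principal 2x2 minors, determinant of M give the coefficients) is
  p(λ) = det(λ I - M) = λ^3 - 60λ^2 + 680λ - 25.
No integer candidate from the rational root theorem (±divisors of 25) is a root, so the roots are irrational. The cubic discriminant is Δ = 403655125 > 0, so there are three distinct real roots. p(0) = -25 and p(1) = 596 have opposite signs, so a root lies in (0, 1); Newton's method refines it to λ ≈ 0.0369. p(15) = 50 and p(16) = -409 have opposite signs, so a root lies in (15, 16); Newton's method refines it to λ ≈ 15.1119. p(44) = -1081 and p(45) = 200 have opposite signs, so a root lies in (44, 45); Newton's method refines it to λ ≈ 44.8512. Check (Vieta): the three roots sum to 60, matching tr M = 60.
So the eigenvalues of A^T A are ≈ 0.0369, 15.1119, 44.8512 (all ≥ 0, as they must be for A^T A). The largest is λ_max ≈ 44.8512, hence ||A||_2 = sqrt(λ_max) ≈ 6.6971.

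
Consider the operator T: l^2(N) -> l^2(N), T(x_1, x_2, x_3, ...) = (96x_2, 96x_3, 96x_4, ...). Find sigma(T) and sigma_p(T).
sigma(T) = closed disk {z in C : |z| ≤ 96}; sigma_p(T) = open disk {z in C : |z| < 96}

Note T = 96·V where V is the unit left shift (V x)_k = x_{k+1}; so sigma(T) = 96·sigma(V) and ||T|| = 96||V||. ||T x||^2 = 9216sum_{k≥2} |x_k|^2 ≤ 9216||x||^2, with equality on {x : x_1 = 0}, so ||T|| = 96. For any lambda with |lambda| < 96, set r = lambda/96 (|r| < 1); the vector x = (1, r, r^2, ...) is in l^2 and satisfies T x = 96(r, r^2, ...) = lambda x, so lambda is an eigenvalue. On the boundary |lambda| = 96 the geometric series diverges, so no l^2 eigenvector exists, but these lambda lie in the approximate point spectrum. Hence sigma(T) is the closed disk of radius 96 and sigma_p(T) is the open disk.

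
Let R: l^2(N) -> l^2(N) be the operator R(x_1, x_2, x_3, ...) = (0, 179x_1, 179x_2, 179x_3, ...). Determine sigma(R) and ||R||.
sigma(R) = closed disk {z in C : |z| ≤ 179}; ||R|| = 179

Note R = 179·U where U is the unit right shift (U x)_k = x_{k-1} (with x_0 := 0); so ||R|| = 179||U|| and sigma(R) = 179·sigma(U). ||R x||^2 = sum_{k≥1} |179x_k|^2 = 32041||x||^2, so ||R|| = 179 and sigma(R) ⊂ {|z| ≤ 179}. For any |lambda| < 179, the equation (R - lambda I) x = 0 forces x_1 = 0, then 179x_k = lambda x_{k+1} ⇒ x = 0, so R has no eigenvalues. But (R - lambda I) is not surjective for |lambda| < 179: solving (R - lambda I) x = e_1 would require x_n proportional to (lambda/179)^(-n), which is not in l^2. So every |lambda| < 179 lies in the residual spectrum. The boundary |lambda| = 179 is in the approximate point spectrum (the spectrum is closed). Hence sigma(R) is the closed disk of radius 179.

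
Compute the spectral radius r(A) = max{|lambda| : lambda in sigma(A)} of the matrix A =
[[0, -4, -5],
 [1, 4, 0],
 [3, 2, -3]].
r(A) ≈ 3.5806

The eigenvalues of A are the roots of its characteristic polynomial. With M = A (coefficients from the trace, the sum of principal 2x2 minors, and det A):
  p(λ) = det(λ I - M) = λ^3 - λ^2 + 7λ - 38.
No integer candidate from the rational root theorem (±divisors of 38) is a root, so the roots are irrational. The cubic discriminant is Δ = -35675 < 0, so there is one real root and a complex-conjugate pair. p(2) = -20 and p(3) = 1 have opposite signs, so a root lies in (2, 3); Newton's method refines it to λ ≈ 2.9639. Dividing out (λ - (2.9639)) leaves approximately λ^2 + 1.9639λ + 12.8209. For λ^2 + 1.9639λ + 12.8209 the discriminant is -47.4266. It is negative, so the remaining roots are the complex-conjugate pair λ ≈ -0.982 ± 3.4433i. Their product equals the constant term, so |λ|^2 ≈ 12.8209 and |λ| ≈ 3.5806.
Thus the eigenvalues (to 4 decimals) are 2.9639 (modulus 2.9639); -0.982 ± 3.4433i (modulus 3.5806). The spectral radius is the largest modulus: r(A) ≈ 3.5806. (Cross-check: r(A) ≤ ||A||_2 ≈ 7.0056; equality holds whenever A is normal, though it can also hold for some non-normal A.)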